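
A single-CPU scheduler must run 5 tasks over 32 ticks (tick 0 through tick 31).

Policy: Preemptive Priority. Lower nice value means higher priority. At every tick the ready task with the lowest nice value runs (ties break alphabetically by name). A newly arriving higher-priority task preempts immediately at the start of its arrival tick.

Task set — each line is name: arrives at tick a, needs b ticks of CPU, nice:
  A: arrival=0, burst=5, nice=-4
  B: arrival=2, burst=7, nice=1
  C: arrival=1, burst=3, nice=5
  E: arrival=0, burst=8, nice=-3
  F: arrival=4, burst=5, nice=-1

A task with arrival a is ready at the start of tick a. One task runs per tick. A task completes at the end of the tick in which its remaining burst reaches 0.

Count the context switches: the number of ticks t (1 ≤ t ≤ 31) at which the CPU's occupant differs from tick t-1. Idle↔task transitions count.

context switches = 5

t=0: ready={A,E} → run A
t=1: ready={A,C,E} → run A
t=2: ready={A,B,C,E} → run A
t=3: ready={A,B,C,E} → run A
t=4: ready={A,B,C,E,F} → run A
t=5: ready={B,C,E,F} → run E
t=6: ready={B,C,E,F} → run E
t=7: ready={B,C,E,F} → run E
t=8: ready={B,C,E,F} → run E
t=9: ready={B,C,E,F} → run E
t=10: ready={B,C,E,F} → run E
t=11: ready={B,C,E,F} → run E
t=12: ready={B,C,E,F} → run E
t=13: ready={B,C,F} → run F
t=14: ready={B,C,F} → run F
t=15: ready={B,C,F} → run F
t=16: ready={B,C,F} → run F
t=17: ready={B,C,F} → run F
t=18: ready={B,C} → run B
t=19: ready={B,C} → run B
t=20: ready={B,C} → run B
t=21: ready={B,C} → run B
t=22: ready={B,C} → run B
t=23: ready={B,C} → run B
t=24: ready={B,C} → run B
t=25: ready={C} → run C
t=26: ready={C} → run C
t=27: ready={C} → run C
t=28: (idle)
t=29: (idle)
t=30: (idle)
t=31: (idle)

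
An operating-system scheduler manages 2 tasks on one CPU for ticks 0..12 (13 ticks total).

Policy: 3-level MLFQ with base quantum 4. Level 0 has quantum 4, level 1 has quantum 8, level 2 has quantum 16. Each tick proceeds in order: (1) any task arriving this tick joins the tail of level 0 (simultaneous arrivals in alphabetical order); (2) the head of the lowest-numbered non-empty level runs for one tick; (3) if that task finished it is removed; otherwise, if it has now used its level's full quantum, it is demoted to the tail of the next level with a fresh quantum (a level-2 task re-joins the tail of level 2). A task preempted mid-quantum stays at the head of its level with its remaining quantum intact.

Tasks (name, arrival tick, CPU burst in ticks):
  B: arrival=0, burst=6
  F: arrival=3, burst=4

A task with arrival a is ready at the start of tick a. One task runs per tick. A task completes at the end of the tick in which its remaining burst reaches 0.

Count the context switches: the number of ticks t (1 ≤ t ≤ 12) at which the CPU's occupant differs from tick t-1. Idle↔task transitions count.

t=0: L0/L1/L2 = B/-/- → run B
t=1: L0/L1/L2 = B/-/- → run B
t=2: L0/L1/L2 = B/-/- → run B
t=3: L0/L1/L2 = BF/-/- → run B
t=4: L0/L1/L2 = F/B/- → run F
t=5: L0/L1/L2 = F/B/- → run F
t=6: L0/L1/L2 = F/B/- → run F
t=7: L0/L1/L2 = F/B/- → run F
t=8: L0/L1/L2 = -/B/- → run B
t=9: L0/L1/L2 = -/B/- → run B
t=10: (idle)
t=11: (idle)
t=12: (idle)

context switches = 3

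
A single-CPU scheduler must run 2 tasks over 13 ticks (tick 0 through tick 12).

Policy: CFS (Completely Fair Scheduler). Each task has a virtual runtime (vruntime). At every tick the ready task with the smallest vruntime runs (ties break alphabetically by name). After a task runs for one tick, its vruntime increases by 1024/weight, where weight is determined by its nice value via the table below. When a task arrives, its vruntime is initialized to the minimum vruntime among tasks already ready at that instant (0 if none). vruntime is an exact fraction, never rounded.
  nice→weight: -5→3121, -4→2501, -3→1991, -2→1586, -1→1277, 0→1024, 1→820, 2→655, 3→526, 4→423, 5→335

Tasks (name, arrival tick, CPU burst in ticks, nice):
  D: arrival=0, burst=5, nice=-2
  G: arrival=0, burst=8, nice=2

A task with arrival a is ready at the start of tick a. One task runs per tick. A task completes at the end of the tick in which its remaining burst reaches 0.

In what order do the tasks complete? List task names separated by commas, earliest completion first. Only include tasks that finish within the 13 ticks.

completion order = D, G

t=0: vr[D=0 G=0] → run D
t=1: vr[D=512/793 G=0] → run G
t=2: vr[D=512/793 G=1024/655] → run D
t=3: vr[D=1024/793 G=1024/655] → run D
t=4: vr[D=1536/793 G=1024/655] → run G
t=5: vr[D=1536/793 G=2048/655] → run D
t=6: vr[D=2048/793 G=2048/655] → run D
t=7: vr[G=2048/655] → run G
t=8: vr[G=3072/655] → run G
t=9: vr[G=4096/655] → run G
t=10: vr[G=1024/131] → run G
t=11: vr[G=6144/655] → run G
t=12: vr[G=7168/655] → run G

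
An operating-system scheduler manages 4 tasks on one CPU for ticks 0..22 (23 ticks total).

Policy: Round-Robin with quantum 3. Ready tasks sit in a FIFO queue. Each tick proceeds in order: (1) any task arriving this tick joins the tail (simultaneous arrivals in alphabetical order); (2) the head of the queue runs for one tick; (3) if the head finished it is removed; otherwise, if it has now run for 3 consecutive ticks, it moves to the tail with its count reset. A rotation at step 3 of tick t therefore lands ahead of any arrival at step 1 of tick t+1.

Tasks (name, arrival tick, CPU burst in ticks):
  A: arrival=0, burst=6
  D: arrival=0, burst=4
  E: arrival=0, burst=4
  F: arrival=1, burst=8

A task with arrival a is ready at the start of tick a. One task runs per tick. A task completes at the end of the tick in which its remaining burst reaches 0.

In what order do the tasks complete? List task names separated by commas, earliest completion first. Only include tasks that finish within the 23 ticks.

completion order = A, D, E, F

t=0: queue=[A,D,E] q_used=0 → run A
t=1: queue=[A,D,E,F] q_used=1 → run A
t=2: queue=[A,D,E,F] q_used=2 → run A
t=3: queue=[D,E,F,A] q_used=0 → run D
t=4: queue=[D,E,F,A] q_used=1 → run D
t=5: queue=[D,E,F,A] q_used=2 → run D
t=6: queue=[E,F,A,D] q_used=0 → run E
t=7: queue=[E,F,A,D] q_used=1 → run E
t=8: queue=[E,F,A,D] q_used=2 → run E
t=9: queue=[F,A,D,E] q_used=0 → run F
t=10: queue=[F,A,D,E] q_used=1 → run F
t=11: queue=[F,A,D,E] q_used=2 → run F
t=12: queue=[A,D,E,F] q_used=0 → run A
t=13: queue=[A,D,E,F] q_used=1 → run A
t=14: queue=[A,D,E,F] q_used=2 → run A
t=15: queue=[D,E,F] q_used=0 → run D
t=16: queue=[E,F] q_used=0 → run E
t=17: queue=[F] q_used=0 → run F
t=18: queue=[F] q_used=1 → run F
t=19: queue=[F] q_used=2 → run F
t=20: queue=[F] q_used=0 → run F
t=21: queue=[F] q_used=1 → run F
t=22: (idle)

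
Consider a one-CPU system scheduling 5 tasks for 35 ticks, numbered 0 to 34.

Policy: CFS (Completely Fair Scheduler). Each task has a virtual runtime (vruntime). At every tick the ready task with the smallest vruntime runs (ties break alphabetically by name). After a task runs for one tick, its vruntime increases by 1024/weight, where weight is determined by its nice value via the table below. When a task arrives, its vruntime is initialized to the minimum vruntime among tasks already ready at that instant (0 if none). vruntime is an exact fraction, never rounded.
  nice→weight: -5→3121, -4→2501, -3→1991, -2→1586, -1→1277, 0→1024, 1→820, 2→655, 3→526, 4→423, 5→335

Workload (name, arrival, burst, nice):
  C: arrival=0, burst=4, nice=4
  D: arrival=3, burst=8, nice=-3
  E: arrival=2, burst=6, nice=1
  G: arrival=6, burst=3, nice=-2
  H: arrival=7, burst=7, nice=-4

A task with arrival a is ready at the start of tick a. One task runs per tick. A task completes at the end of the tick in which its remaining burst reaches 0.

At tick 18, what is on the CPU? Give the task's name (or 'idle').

running at tick 18 = E

t=0: vr[C=0] → run C
t=1: vr[C=1024/423] → run C
t=2: vr[C=2048/423 E=2048/423] → run C
t=3: vr[C=1024/141 D=2048/423 E=2048/423] → run D
t=4: vr[C=1024/141 D=4510720/842193 E=2048/423] → run E
t=5: vr[C=1024/141 D=4510720/842193 E=528128/86715] → run D
t=6: vr[C=1024/141 D=4943872/842193 E=528128/86715 G=4943872/842193] → run D
t=7: vr[C=1024/141 D=5377024/842193 E=528128/86715 G=4943872/842193 H=4943872/842193] → run G
t=8: vr[C=1024/141 D=5377024/842193 E=528128/86715 G=4351693312/667859049 H=4943872/842193] → run H
t=9: vr[C=1024/141 D=5377024/842193 E=528128/86715 G=4351693312/667859049 H=13227029504/2106324693] → run E
t=10: vr[C=1024/141 D=5377024/842193 E=636416/86715 G=4351693312/667859049 H=13227029504/2106324693] → run H
t=11: vr[C=1024/141 D=5377024/842193 E=636416/86715 G=4351693312/667859049 H=14089435136/2106324693] → run D
t=12: vr[C=1024/141 D=5810176/842193 E=636416/86715 G=4351693312/667859049 H=14089435136/2106324693] → run G
t=13: vr[C=1024/141 D=5810176/842193 E=636416/86715 G=4782896128/667859049 H=14089435136/2106324693] → run H
t=14: vr[C=1024/141 D=5810176/842193 E=636416/86715 G=4782896128/667859049 H=14951840768/2106324693] → run D
t=15: vr[C=1024/141 D=6243328/842193 E=636416/86715 G=4782896128/667859049 H=14951840768/2106324693] → run H
t=16: vr[C=1024/141 D=6243328/842193 E=636416/86715 G=4782896128/667859049 H=15814246400/2106324693] → run G
t=17: vr[C=1024/141 D=6243328/842193 E=636416/86715 H=15814246400/2106324693] → run C
t=18: vr[D=6243328/842193 E=636416/86715 H=15814246400/2106324693] → run E
t=19: vr[D=6243328/842193 E=744704/86715 H=15814246400/2106324693] → run D
t=20: vr[D=6676480/842193 E=744704/86715 H=15814246400/2106324693] → run H
t=21: vr[D=6676480/842193 E=744704/86715 H=16676652032/2106324693] → run H
t=22: vr[D=6676480/842193 E=744704/86715 H=17539057664/2106324693] → run D
t=23: vr[D=7109632/842193 E=744704/86715 H=17539057664/2106324693] → run H
t=24: vr[D=7109632/842193 E=744704/86715] → run D
t=25: vr[E=744704/86715] → run E
t=26: vr[E=852992/86715] → run E
t=27: vr[E=192256/17343] → run E
t=28: (idle)
t=29: (idle)
t=30: (idle)
t=31: (idle)
t=32: (idle)
t=33: (idle)
t=34: (idle)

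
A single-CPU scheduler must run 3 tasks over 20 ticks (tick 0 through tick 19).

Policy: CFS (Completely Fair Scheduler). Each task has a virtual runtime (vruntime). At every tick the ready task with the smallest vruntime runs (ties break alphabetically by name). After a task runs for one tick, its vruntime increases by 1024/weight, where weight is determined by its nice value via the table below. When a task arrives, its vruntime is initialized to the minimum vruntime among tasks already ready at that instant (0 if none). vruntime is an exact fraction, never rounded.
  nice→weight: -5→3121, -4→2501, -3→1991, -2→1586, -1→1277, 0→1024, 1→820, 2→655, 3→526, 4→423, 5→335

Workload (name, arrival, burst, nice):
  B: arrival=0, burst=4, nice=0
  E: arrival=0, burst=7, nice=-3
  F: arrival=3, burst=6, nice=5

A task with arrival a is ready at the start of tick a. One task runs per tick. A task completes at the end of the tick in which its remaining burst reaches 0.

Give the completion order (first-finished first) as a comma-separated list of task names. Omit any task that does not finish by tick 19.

t=0: vr[B=0 E=0] → run B
t=1: vr[B=1 E=0] → run E
t=2: vr[B=1 E=1024/1991] → run E
t=3: vr[B=1 E=2048/1991 F=1] → run B
t=4: vr[B=2 E=2048/1991 F=1] → run F
t=5: vr[B=2 E=2048/1991 F=1359/335] → run E
t=6: vr[B=2 E=3072/1991 F=1359/335] → run E
t=7: vr[B=2 E=4096/1991 F=1359/335] → run B
t=8: vr[B=3 E=4096/1991 F=1359/335] → run E
t=9: vr[B=3 E=5120/1991 F=1359/335] → run E
t=10: vr[B=3 E=6144/1991 F=1359/335] → run B
t=11: vr[E=6144/1991 F=1359/335] → run E
t=12: vr[F=1359/335] → run F
t=13: vr[F=2383/335] → run F
t=14: vr[F=3407/335] → run F
t=15: vr[F=4431/335] → run F
t=16: vr[F=1091/67] → run F
t=17: (idle)
t=18: (idle)
t=19: (idle)

completion order = B, E, F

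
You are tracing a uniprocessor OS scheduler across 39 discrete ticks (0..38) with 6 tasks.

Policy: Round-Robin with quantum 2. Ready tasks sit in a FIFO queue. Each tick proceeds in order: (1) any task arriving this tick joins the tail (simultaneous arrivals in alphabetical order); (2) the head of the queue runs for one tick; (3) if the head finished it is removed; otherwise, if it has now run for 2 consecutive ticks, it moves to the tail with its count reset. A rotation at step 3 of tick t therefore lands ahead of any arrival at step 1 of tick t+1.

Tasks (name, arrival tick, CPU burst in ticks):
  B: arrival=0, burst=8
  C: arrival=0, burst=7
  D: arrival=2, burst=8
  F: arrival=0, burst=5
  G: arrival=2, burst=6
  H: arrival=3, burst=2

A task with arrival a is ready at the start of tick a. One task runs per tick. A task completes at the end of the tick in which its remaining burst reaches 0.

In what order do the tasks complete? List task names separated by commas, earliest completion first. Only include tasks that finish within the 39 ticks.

completion order = H, F, B, G, C, D

t=0: queue=[B,C,F] q_used=0 → run B
t=1: queue=[B,C,F] q_used=1 → run B
t=2: queue=[C,F,B,D,G] q_used=0 → run C
t=3: queue=[C,F,B,D,G,H] q_used=1 → run C
t=4: queue=[F,B,D,G,H,C] q_used=0 → run F
t=5: queue=[F,B,D,G,H,C] q_used=1 → run F
t=6: queue=[B,D,G,H,C,F] q_used=0 → run B
t=7: queue=[B,D,G,H,C,F] q_used=1 → run B
t=8: queue=[D,G,H,C,F,B] q_used=0 → run D
t=9: queue=[D,G,H,C,F,B] q_used=1 → run D
t=10: queue=[G,H,C,F,B,D] q_used=0 → run G
t=11: queue=[G,H,C,F,B,D] q_used=1 → run G
t=12: queue=[H,C,F,B,D,G] q_used=0 → run H
t=13: queue=[H,C,F,B,D,G] q_used=1 → run H
t=14: queue=[C,F,B,D,G] q_used=0 → run C
t=15: queue=[C,F,B,D,G] q_used=1 → run C
t=16: queue=[F,B,D,G,C] q_used=0 → run F
t=17: queue=[F,B,D,G,C] q_used=1 → run F
t=18: queue=[B,D,G,C,F] q_used=0 → run B
t=19: queue=[B,D,G,C,F] q_used=1 → run B
t=20: queue=[D,G,C,F,B] q_used=0 → run D
t=21: queue=[D,G,C,F,B] q_used=1 → run D
t=22: queue=[G,C,F,B,D] q_used=0 → run G
t=23: queue=[G,C,F,B,D] q_used=1 → run G
t=24: queue=[C,F,B,D,G] q_used=0 → run C
t=25: queue=[C,F,B,D,G] q_used=1 → run C
t=26: queue=[F,B,D,G,C] q_used=0 → run F
t=27: queue=[B,D,G,C] q_used=0 → run B
t=28: queue=[B,D,G,C] q_used=1 → run B
t=29: queue=[D,G,C] q_used=0 → run D
t=30: queue=[D,G,C] q_used=1 → run D
t=31: queue=[G,C,D] q_used=0 → run G
t=32: queue=[G,C,D] q_used=1 → run G
t=33: queue=[C,D] q_used=0 → run C
t=34: queue=[D] q_used=0 → run D
t=35: queue=[D] q_used=1 → run D
t=36: (idle)
t=37: (idle)
t=38: (idle)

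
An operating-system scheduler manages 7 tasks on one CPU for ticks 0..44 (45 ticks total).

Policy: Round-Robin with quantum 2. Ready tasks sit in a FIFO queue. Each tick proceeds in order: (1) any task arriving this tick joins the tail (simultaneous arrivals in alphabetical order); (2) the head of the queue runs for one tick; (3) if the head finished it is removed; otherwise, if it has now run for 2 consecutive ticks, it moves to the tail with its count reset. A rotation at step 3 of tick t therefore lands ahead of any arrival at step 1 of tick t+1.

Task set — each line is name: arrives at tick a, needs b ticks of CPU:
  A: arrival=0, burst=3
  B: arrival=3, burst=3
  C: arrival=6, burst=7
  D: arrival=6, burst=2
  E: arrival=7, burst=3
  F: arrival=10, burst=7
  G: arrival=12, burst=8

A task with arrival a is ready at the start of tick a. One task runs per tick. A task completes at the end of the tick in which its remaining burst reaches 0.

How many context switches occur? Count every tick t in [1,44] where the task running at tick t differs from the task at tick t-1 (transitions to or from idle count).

t=0: queue=[A] q_used=0 → run A
t=1: queue=[A] q_used=1 → run A
t=2: queue=[A] q_used=0 → run A
t=3: queue=[B] q_used=0 → run B
t=4: queue=[B] q_used=1 → run B
t=5: queue=[B] q_used=0 → run B
t=6: queue=[C,D] q_used=0 → run C
t=7: queue=[C,D,E] q_used=1 → run C
t=8: queue=[D,E,C] q_used=0 → run D
t=9: queue=[D,E,C] q_used=1 → run D
t=10: queue=[E,C,F] q_used=0 → run E
t=11: queue=[E,C,F] q_used=1 → run E
t=12: queue=[C,F,E,G] q_used=0 → run C
t=13: queue=[C,F,E,G] q_used=1 → run C
t=14: queue=[F,E,G,C] q_used=0 → run F
t=15: queue=[F,E,G,C] q_used=1 → run F
t=16: queue=[E,G,C,F] q_used=0 → run E
t=17: queue=[G,C,F] q_used=0 → run G
t=18: queue=[G,C,F] q_used=1 → run G
t=19: queue=[C,F,G] q_used=0 → run C
t=20: queue=[C,F,G] q_used=1 → run C
t=21: queue=[F,G,C] q_used=0 → run F
t=22: queue=[F,G,C] q_used=1 → run F
t=23: queue=[G,C,F] q_used=0 → run G
t=24: queue=[G,C,F] q_used=1 → run G
t=25: queue=[C,F,G] q_used=0 → run C
t=26: queue=[F,G] q_used=0 → run F
t=27: queue=[F,G] q_used=1 → run F
t=28: queue=[G,F] q_used=0 → run G
t=29: queue=[G,F] q_used=1 → run G
t=30: queue=[F,G] q_used=0 → run F
t=31: queue=[G] q_used=0 → run G
t=32: queue=[G] q_used=1 → run G
t=33: (idle)
t=34: (idle)
t=35: (idle)
t=36: (idle)
t=37: (idle)
t=38: (idle)
t=39: (idle)
t=40: (idle)
t=41: (idle)
t=42: (idle)
t=43: (idle)
t=44: (idle)

context switches = 17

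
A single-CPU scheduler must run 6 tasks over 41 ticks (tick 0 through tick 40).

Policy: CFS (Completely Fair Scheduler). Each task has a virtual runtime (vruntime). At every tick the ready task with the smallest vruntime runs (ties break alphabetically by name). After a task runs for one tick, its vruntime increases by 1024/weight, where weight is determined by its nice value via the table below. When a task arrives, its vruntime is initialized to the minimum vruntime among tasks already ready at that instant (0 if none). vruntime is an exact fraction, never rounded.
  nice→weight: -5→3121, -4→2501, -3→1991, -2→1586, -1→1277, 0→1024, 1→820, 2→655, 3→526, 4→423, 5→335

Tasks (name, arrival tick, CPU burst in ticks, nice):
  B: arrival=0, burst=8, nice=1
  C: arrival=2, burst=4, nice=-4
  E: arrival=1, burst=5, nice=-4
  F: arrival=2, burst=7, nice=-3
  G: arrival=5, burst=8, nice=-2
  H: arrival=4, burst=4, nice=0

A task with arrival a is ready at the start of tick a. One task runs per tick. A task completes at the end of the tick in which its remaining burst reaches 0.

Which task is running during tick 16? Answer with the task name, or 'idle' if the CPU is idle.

running at tick 16 = E

t=0: vr[B=0] → run B
t=1: vr[B=256/205 E=256/205] → run B
t=2: vr[B=512/205 C=256/205 E=256/205 F=256/205] → run C
t=3: vr[B=512/205 C=20736/12505 E=256/205 F=256/205] → run E
t=4: vr[B=512/205 C=20736/12505 E=20736/12505 F=256/205 H=256/205] → run F
t=5: vr[B=512/205 C=20736/12505 E=20736/12505 F=719616/408155 G=256/205 H=256/205] → run G
t=6: vr[B=512/205 C=20736/12505 E=20736/12505 F=719616/408155 G=307968/162565 H=256/205] → run H
t=7: vr[B=512/205 C=20736/12505 E=20736/12505 F=719616/408155 G=307968/162565 H=461/205] → run C
t=8: vr[B=512/205 C=25856/12505 E=20736/12505 F=719616/408155 G=307968/162565 H=461/205] → run E
t=9: vr[B=512/205 C=25856/12505 E=25856/12505 F=719616/408155 G=307968/162565 H=461/205] → run F
t=10: vr[B=512/205 C=25856/12505 E=25856/12505 F=929536/408155 G=307968/162565 H=461/205] → run G
t=11: vr[B=512/205 C=25856/12505 E=25856/12505 F=929536/408155 G=412928/162565 H=461/205] → run C
t=12: vr[B=512/205 C=30976/12505 E=25856/12505 F=929536/408155 G=412928/162565 H=461/205] → run E
t=13: vr[B=512/205 C=30976/12505 E=30976/12505 F=929536/408155 G=412928/162565 H=461/205] → run H
t=14: vr[B=512/205 C=30976/12505 E=30976/12505 F=929536/408155 G=412928/162565 H=666/205] → run F
t=15: vr[B=512/205 C=30976/12505 E=30976/12505 F=1139456/408155 G=412928/162565 H=666/205] → run C
t=16: vr[B=512/205 E=30976/12505 F=1139456/408155 G=412928/162565 H=666/205] → run E
t=17: vr[B=512/205 E=36096/12505 F=1139456/408155 G=412928/162565 H=666/205] → run B
t=18: vr[B=768/205 E=36096/12505 F=1139456/408155 G=412928/162565 H=666/205] → run G
t=19: vr[B=768/205 E=36096/12505 F=1139456/408155 G=517888/162565 H=666/205] → run F
t=20: vr[B=768/205 E=36096/12505 F=1349376/408155 G=517888/162565 H=666/205] → run E
t=21: vr[B=768/205 F=1349376/408155 G=517888/162565 H=666/205] → run G
t=22: vr[B=768/205 F=1349376/408155 G=622848/162565 H=666/205] → run H
t=23: vr[B=768/205 F=1349376/408155 G=622848/162565 H=871/205] → run F
t=24: vr[B=768/205 F=1559296/408155 G=622848/162565 H=871/205] → run B
t=25: vr[B=1024/205 F=1559296/408155 G=622848/162565 H=871/205] → run F
t=26: vr[B=1024/205 F=1769216/408155 G=622848/162565 H=871/205] → run G
t=27: vr[B=1024/205 F=1769216/408155 G=727808/162565 H=871/205] → run H
t=28: vr[B=1024/205 F=1769216/408155 G=727808/162565] → run F
t=29: vr[B=1024/205 G=727808/162565] → run G
t=30: vr[B=1024/205 G=832768/162565] → run B
t=31: vr[B=256/41 G=832768/162565] → run G
t=32: vr[B=256/41 G=937728/162565] → run G
t=33: vr[B=256/41] → run B
t=34: vr[B=1536/205] → run B
t=35: vr[B=1792/205] → run B
t=36: (idle)
t=37: (idle)
t=38: (idle)
t=39: (idle)
t=40: (idle)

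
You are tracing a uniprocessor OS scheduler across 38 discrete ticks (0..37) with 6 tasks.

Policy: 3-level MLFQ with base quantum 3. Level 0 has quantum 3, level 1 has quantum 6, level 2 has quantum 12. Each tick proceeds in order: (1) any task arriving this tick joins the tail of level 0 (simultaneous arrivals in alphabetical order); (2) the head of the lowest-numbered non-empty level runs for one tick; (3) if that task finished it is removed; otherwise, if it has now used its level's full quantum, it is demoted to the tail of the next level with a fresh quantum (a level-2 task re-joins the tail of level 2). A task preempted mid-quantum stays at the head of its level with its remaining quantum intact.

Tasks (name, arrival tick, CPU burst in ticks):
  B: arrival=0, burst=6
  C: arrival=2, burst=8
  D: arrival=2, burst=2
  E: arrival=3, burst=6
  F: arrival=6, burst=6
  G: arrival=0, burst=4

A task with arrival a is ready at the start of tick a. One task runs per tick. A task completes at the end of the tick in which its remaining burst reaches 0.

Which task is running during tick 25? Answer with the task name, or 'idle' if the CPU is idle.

t=0: L0/L1/L2 = BG/-/- → run B
t=1: L0/L1/L2 = BG/-/- → run B
t=2: L0/L1/L2 = BGCD/-/- → run B
t=3: L0/L1/L2 = GCDE/B/- → run G
t=4: L0/L1/L2 = GCDE/B/- → run G
t=5: L0/L1/L2 = GCDE/B/- → run G
t=6: L0/L1/L2 = CDEF/BG/- → run C
t=7: L0/L1/L2 = CDEF/BG/- → run C
t=8: L0/L1/L2 = CDEF/BG/- → run C
t=9: L0/L1/L2 = DEF/BGC/- → run D
t=10: L0/L1/L2 = DEF/BGC/- → run D
t=11: L0/L1/L2 = EF/BGC/- → run E
t=12: L0/L1/L2 = EF/BGC/- → run E
t=13: L0/L1/L2 = EF/BGC/- → run E
t=14: L0/L1/L2 = F/BGCE/- → run F
t=15: L0/L1/L2 = F/BGCE/- → run F
t=16: L0/L1/L2 = F/BGCE/- → run F
t=17: L0/L1/L2 = -/BGCEF/- → run B
t=18: L0/L1/L2 = -/BGCEF/- → run B
t=19: L0/L1/L2 = -/BGCEF/- → run B
t=20: L0/L1/L2 = -/GCEF/- → run G
t=21: L0/L1/L2 = -/CEF/- → run C
t=22: L0/L1/L2 = -/CEF/- → run C
t=23: L0/L1/L2 = -/CEF/- → run C
t=24: L0/L1/L2 = -/CEF/- → run C
t=25: L0/L1/L2 = -/CEF/- → run C
t=26: L0/L1/L2 = -/EF/- → run E
t=27: L0/L1/L2 = -/EF/- → run E
t=28: L0/L1/L2 = -/EF/- → run E
t=29: L0/L1/L2 = -/F/- → run F
t=30: L0/L1/L2 = -/F/- → run F
t=31: L0/L1/L2 = -/F/- → run F
t=32: (idle)
t=33: (idle)
t=34: (idle)
t=35: (idle)
t=36: (idle)
t=37: (idle)

running at tick 25 = C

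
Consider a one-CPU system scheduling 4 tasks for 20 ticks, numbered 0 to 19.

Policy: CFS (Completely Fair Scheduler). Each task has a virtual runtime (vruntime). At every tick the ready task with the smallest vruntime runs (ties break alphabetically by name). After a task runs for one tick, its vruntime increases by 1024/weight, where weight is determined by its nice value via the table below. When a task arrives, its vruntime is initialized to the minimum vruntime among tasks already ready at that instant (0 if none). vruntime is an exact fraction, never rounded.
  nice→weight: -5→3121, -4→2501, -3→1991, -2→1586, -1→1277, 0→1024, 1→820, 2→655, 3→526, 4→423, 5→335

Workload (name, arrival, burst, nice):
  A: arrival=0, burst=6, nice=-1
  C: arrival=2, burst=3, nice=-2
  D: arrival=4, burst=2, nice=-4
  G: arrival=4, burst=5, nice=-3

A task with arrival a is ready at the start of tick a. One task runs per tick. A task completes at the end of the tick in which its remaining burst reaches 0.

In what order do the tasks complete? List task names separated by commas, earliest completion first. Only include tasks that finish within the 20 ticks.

t=0: vr[A=0] → run A
t=1: vr[A=1024/1277] → run A
t=2: vr[A=2048/1277 C=2048/1277] → run A
t=3: vr[A=3072/1277 C=2048/1277] → run C
t=4: vr[A=3072/1277 C=2277888/1012661 D=2277888/1012661 G=2277888/1012661] → run C
t=5: vr[A=3072/1277 C=2931712/1012661 D=2277888/1012661 G=2277888/1012661] → run D
t=6: vr[A=3072/1277 C=2931712/1012661 D=110392832/41519101 G=2277888/1012661] → run G
t=7: vr[A=3072/1277 C=2931712/1012661 D=110392832/41519101 G=5572239872/2016208051] → run A
t=8: vr[A=4096/1277 C=2931712/1012661 D=110392832/41519101 G=5572239872/2016208051] → run D
t=9: vr[A=4096/1277 C=2931712/1012661 G=5572239872/2016208051] → run G
t=10: vr[A=4096/1277 C=2931712/1012661 G=6609204736/2016208051] → run C
t=11: vr[A=4096/1277 G=6609204736/2016208051] → run A
t=12: vr[A=5120/1277 G=6609204736/2016208051] → run G
t=13: vr[A=5120/1277 G=7646169600/2016208051] → run G
t=14: vr[A=5120/1277 G=8683134464/2016208051] → run A
t=15: vr[G=8683134464/2016208051] → run G
t=16: (idle)
t=17: (idle)
t=18: (idle)
t=19: (idle)

completion order = D, C, A, G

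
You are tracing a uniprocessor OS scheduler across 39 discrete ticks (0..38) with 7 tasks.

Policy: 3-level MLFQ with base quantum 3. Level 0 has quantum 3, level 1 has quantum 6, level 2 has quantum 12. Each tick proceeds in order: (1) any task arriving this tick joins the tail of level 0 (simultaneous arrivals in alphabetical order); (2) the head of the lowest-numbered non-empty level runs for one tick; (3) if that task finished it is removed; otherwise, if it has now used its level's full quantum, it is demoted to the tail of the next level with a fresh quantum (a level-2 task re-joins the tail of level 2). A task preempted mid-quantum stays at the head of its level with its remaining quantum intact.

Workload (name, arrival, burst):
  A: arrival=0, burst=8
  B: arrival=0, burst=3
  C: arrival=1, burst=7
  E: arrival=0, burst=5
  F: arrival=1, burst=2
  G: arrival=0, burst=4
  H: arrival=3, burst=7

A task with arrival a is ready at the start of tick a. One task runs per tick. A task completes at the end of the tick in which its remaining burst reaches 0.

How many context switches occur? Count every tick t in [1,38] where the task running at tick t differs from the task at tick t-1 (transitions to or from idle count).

t=0: L0/L1/L2 = ABEG/-/- → run A
t=1: L0/L1/L2 = ABEGCF/-/- → run A
t=2: L0/L1/L2 = ABEGCF/-/- → run A
t=3: L0/L1/L2 = BEGCFH/A/- → run B
t=4: L0/L1/L2 = BEGCFH/A/- → run B
t=5: L0/L1/L2 = BEGCFH/A/- → run B
t=6: L0/L1/L2 = EGCFH/A/- → run E
t=7: L0/L1/L2 = EGCFH/A/- → run E
t=8: L0/L1/L2 = EGCFH/A/- → run E
t=9: L0/L1/L2 = GCFH/AE/- → run G
t=10: L0/L1/L2 = GCFH/AE/- → run G
t=11: L0/L1/L2 = GCFH/AE/- → run G
t=12: L0/L1/L2 = CFH/AEG/- → run C
t=13: L0/L1/L2 = CFH/AEG/- → run C
t=14: L0/L1/L2 = CFH/AEG/- → run C
t=15: L0/L1/L2 = FH/AEGC/- → run F
t=16: L0/L1/L2 = FH/AEGC/- → run F
t=17: L0/L1/L2 = H/AEGC/- → run H
t=18: L0/L1/L2 = H/AEGC/- → run H
t=19: L0/L1/L2 = H/AEGC/- → run H
t=20: L0/L1/L2 = -/AEGCH/- → run A
t=21: L0/L1/L2 = -/AEGCH/- → run A
t=22: L0/L1/L2 = -/AEGCH/- → run A
t=23: L0/L1/L2 = -/AEGCH/- → run A
t=24: L0/L1/L2 = -/AEGCH/- → run A
t=25: L0/L1/L2 = -/EGCH/- → run E
t=26: L0/L1/L2 = -/EGCH/- → run E
t=27: L0/L1/L2 = -/GCH/- → run G
t=28: L0/L1/L2 = -/CH/- → run C
t=29: L0/L1/L2 = -/CH/- → run C
t=30: L0/L1/L2 = -/CH/- → run C
t=31: L0/L1/L2 = -/CH/- → run C
t=32: L0/L1/L2 = -/H/- → run H
t=33: L0/L1/L2 = -/H/- → run H
t=34: L0/L1/L2 = -/H/- → run H
t=35: L0/L1/L2 = -/H/- → run H
t=36: (idle)
t=37: (idle)
t=38: (idle)

context switches = 12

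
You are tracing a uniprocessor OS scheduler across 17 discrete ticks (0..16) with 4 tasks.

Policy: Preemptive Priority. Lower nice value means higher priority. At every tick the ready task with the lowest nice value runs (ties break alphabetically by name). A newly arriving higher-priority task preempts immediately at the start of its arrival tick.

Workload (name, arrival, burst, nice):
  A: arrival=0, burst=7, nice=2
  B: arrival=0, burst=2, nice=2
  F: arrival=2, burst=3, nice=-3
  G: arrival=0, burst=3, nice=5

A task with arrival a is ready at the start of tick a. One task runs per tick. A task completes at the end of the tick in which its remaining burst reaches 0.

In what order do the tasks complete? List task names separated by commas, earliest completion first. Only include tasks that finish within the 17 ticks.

completion order = F, A, B, G

t=0: ready={A,B,G} → run A
t=1: ready={A,B,G} → run A
t=2: ready={A,B,F,G} → run F
t=3: ready={A,B,F,G} → run F
t=4: ready={A,B,F,G} → run F
t=5: ready={A,B,G} → run A
t=6: ready={A,B,G} → run A
t=7: ready={A,B,G} → run A
t=8: ready={A,B,G} → run A
t=9: ready={A,B,G} → run A
t=10: ready={B,G} → run B
t=11: ready={B,G} → run B
t=12: ready={G} → run G
t=13: ready={G} → run G
t=14: ready={G} → run G
t=15: (idle)
t=16: (idle)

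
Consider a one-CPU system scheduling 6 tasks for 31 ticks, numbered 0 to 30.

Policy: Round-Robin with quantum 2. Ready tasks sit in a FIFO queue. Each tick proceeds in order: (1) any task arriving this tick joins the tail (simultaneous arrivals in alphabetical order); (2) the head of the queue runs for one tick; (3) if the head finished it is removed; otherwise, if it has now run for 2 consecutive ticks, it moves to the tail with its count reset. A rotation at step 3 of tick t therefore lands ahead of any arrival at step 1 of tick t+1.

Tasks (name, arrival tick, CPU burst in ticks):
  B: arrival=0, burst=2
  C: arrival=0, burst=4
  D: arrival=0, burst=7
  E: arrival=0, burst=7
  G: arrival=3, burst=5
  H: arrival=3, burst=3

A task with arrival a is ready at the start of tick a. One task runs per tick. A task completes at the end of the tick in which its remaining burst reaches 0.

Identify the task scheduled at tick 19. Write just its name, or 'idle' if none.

t=0: queue=[B,C,D,E] q_used=0 → run B
t=1: queue=[B,C,D,E] q_used=1 → run B
t=2: queue=[C,D,E] q_used=0 → run C
t=3: queue=[C,D,E,G,H] q_used=1 → run C
t=4: queue=[D,E,G,H,C] q_used=0 → run D
t=5: queue=[D,E,G,H,C] q_used=1 → run D
t=6: queue=[E,G,H,C,D] q_used=0 → run E
t=7: queue=[E,G,H,C,D] q_used=1 → run E
t=8: queue=[G,H,C,D,E] q_used=0 → run G
t=9: queue=[G,H,C,D,E] q_used=1 → run G
t=10: queue=[H,C,D,E,G] q_used=0 → run H
t=11: queue=[H,C,D,E,G] q_used=1 → run H
t=12: queue=[C,D,E,G,H] q_used=0 → run C
t=13: queue=[C,D,E,G,H] q_used=1 → run C
t=14: queue=[D,E,G,H] q_used=0 → run D
t=15: queue=[D,E,G,H] q_used=1 → run D
t=16: queue=[E,G,H,D] q_used=0 → run E
t=17: queue=[E,G,H,D] q_used=1 → run E
t=18: queue=[G,H,D,E] q_used=0 → run G
t=19: queue=[G,H,D,E] q_used=1 → run G
t=20: queue=[H,D,E,G] q_used=0 → run H
t=21: queue=[D,E,G] q_used=0 → run D
t=22: queue=[D,E,G] q_used=1 → run D
t=23: queue=[E,G,D] q_used=0 → run E
t=24: queue=[E,G,D] q_used=1 → run E
t=25: queue=[G,D,E] q_used=0 → run G
t=26: queue=[D,E] q_used=0 → run D
t=27: queue=[E] q_used=0 → run E
t=28: (idle)
t=29: (idle)
t=30: (idle)

running at tick 19 = G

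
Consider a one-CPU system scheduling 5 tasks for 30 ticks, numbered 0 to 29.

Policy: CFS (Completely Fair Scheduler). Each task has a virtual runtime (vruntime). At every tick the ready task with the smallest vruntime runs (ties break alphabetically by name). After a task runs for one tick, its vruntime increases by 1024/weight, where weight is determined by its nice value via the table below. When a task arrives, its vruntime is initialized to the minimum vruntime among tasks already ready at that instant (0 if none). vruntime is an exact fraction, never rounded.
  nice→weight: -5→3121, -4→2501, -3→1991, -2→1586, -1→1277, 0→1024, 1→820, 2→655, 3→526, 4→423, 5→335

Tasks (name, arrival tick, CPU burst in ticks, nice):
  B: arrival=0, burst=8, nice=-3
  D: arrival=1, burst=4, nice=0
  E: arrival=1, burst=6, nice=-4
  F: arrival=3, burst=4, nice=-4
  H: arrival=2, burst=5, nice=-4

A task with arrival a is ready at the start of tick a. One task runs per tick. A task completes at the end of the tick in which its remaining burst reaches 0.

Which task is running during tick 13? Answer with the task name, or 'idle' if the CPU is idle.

running at tick 13 = D

t=0: vr[B=0] → run B
t=1: vr[B=1024/1991 D=1024/1991 E=1024/1991] → run B
t=2: vr[B=2048/1991 D=1024/1991 E=1024/1991 H=1024/1991] → run D
t=3: vr[B=2048/1991 D=3015/1991 E=1024/1991 F=1024/1991 H=1024/1991] → run E
t=4: vr[B=2048/1991 D=3015/1991 E=4599808/4979491 F=1024/1991 H=1024/1991] → run F
t=5: vr[B=2048/1991 D=3015/1991 E=4599808/4979491 F=4599808/4979491 H=1024/1991] → run H
t=6: vr[B=2048/1991 D=3015/1991 E=4599808/4979491 F=4599808/4979491 H=4599808/4979491] → run E
t=7: vr[B=2048/1991 D=3015/1991 E=6638592/4979491 F=4599808/4979491 H=4599808/4979491] → run F
t=8: vr[B=2048/1991 D=3015/1991 E=6638592/4979491 F=6638592/4979491 H=4599808/4979491] → run H
t=9: vr[B=2048/1991 D=3015/1991 E=6638592/4979491 F=6638592/4979491 H=6638592/4979491] → run B
t=10: vr[B=3072/1991 D=3015/1991 E=6638592/4979491 F=6638592/4979491 H=6638592/4979491] → run E
t=11: vr[B=3072/1991 D=3015/1991 E=8677376/4979491 F=6638592/4979491 H=6638592/4979491] → run F
t=12: vr[B=3072/1991 D=3015/1991 E=8677376/4979491 F=8677376/4979491 H=6638592/4979491] → run H
t=13: vr[B=3072/1991 D=3015/1991 E=8677376/4979491 F=8677376/4979491 H=8677376/4979491] → run D
t=14: vr[B=3072/1991 D=5006/1991 E=8677376/4979491 F=8677376/4979491 H=8677376/4979491] → run B
t=15: vr[B=4096/1991 D=5006/1991 E=8677376/4979491 F=8677376/4979491 H=8677376/4979491] → run E
t=16: vr[B=4096/1991 D=5006/1991 E=10716160/4979491 F=8677376/4979491 H=8677376/4979491] → run F
t=17: vr[B=4096/1991 D=5006/1991 E=10716160/4979491 H=8677376/4979491] → run H
t=18: vr[B=4096/1991 D=5006/1991 E=10716160/4979491 H=10716160/4979491] → run B
t=19: vr[B=5120/1991 D=5006/1991 E=10716160/4979491 H=10716160/4979491] → run E
t=20: vr[B=5120/1991 D=5006/1991 E=12754944/4979491 H=10716160/4979491] → run H
t=21: vr[B=5120/1991 D=5006/1991 E=12754944/4979491] → run D
t=22: vr[B=5120/1991 D=6997/1991 E=12754944/4979491] → run E
t=23: vr[B=5120/1991 D=6997/1991] → run B
t=24: vr[B=6144/1991 D=6997/1991] → run B
t=25: vr[B=7168/1991 D=6997/1991] → run D
t=26: vr[B=7168/1991] → run B
t=27: (idle)
t=28: (idle)
t=29: (idle)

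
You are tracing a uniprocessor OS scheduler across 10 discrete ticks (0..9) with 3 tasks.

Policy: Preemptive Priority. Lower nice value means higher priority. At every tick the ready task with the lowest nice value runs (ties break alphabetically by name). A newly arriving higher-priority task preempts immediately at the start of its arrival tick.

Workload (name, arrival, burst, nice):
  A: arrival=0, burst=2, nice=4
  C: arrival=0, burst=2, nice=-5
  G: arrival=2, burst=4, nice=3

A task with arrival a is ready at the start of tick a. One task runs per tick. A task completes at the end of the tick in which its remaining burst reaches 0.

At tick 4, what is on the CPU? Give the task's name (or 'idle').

t=0: ready={A,C} → run C
t=1: ready={A,C} → run C
t=2: ready={A,G} → run G
t=3: ready={A,G} → run G
t=4: ready={A,G} → run G
t=5: ready={A,G} → run G
t=6: ready={A} → run A
t=7: ready={A} → run A
t=8: (idle)
t=9: (idle)

running at tick 4 = G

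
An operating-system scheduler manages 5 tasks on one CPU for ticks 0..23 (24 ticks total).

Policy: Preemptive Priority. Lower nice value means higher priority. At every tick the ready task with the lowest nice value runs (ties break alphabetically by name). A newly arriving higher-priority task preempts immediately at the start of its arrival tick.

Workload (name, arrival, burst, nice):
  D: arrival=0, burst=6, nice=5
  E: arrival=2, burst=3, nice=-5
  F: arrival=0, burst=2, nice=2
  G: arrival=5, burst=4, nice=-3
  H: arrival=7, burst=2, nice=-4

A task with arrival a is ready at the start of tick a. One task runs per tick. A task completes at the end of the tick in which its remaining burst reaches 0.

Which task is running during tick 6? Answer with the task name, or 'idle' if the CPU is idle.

running at tick 6 = G

t=0: ready={D,F} → run F
t=1: ready={D,F} → run F
t=2: ready={D,E} → run E
t=3: ready={D,E} → run E
t=4: ready={D,E} → run E
t=5: ready={D,G} → run G
t=6: ready={D,G} → run G
t=7: ready={D,G,H} → run H
t=8: ready={D,G,H} → run H
t=9: ready={D,G} → run G
t=10: ready={D,G} → run G
t=11: ready={D} → run D
t=12: ready={D} → run D
t=13: ready={D} → run D
t=14: ready={D} → run D
t=15: ready={D} → run D
t=16: ready={D} → run D
t=17: (idle)
t=18: (idle)
t=19: (idle)
t=20: (idle)
t=21: (idle)
t=22: (idle)
t=23: (idle)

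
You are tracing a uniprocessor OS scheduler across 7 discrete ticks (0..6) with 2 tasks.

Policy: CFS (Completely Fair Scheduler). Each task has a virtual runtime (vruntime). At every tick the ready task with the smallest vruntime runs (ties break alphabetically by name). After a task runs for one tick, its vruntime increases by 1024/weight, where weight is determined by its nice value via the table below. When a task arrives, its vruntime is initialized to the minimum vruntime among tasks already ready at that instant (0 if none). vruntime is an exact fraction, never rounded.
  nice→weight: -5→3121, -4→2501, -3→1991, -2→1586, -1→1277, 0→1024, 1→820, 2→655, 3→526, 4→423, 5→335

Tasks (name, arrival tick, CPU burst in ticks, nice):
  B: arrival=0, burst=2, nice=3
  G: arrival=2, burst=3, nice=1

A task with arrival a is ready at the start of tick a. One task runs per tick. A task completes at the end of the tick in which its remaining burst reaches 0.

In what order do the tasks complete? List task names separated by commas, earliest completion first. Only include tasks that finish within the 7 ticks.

t=0: vr[B=0] → run B
t=1: vr[B=512/263] → run B
t=2: vr[G=0] → run G
t=3: vr[G=256/205] → run G
t=4: vr[G=512/205] → run G
t=5: (idle)
t=6: (idle)

completion order = B, G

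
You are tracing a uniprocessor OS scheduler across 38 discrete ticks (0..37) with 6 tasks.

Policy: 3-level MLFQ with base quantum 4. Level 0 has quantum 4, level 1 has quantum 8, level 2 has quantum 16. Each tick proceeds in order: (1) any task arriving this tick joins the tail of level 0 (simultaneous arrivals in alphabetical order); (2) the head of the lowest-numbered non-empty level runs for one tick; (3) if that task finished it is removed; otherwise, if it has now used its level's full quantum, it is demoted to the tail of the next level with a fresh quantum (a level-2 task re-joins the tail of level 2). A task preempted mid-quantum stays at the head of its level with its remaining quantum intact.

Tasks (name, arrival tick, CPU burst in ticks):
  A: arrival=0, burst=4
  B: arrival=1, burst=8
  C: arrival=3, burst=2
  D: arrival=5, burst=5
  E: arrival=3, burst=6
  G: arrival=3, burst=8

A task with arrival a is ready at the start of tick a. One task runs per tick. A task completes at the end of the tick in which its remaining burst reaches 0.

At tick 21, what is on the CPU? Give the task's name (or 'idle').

t=0: L0/L1/L2 = A/-/- → run A
t=1: L0/L1/L2 = AB/-/- → run A
t=2: L0/L1/L2 = AB/-/- → run A
t=3: L0/L1/L2 = ABCEG/-/- → run A
t=4: L0/L1/L2 = BCEG/-/- → run B
t=5: L0/L1/L2 = BCEGD/-/- → run B
t=6: L0/L1/L2 = BCEGD/-/- → run B
t=7: L0/L1/L2 = BCEGD/-/- → run B
t=8: L0/L1/L2 = CEGD/B/- → run C
t=9: L0/L1/L2 = CEGD/B/- → run C
t=10: L0/L1/L2 = EGD/B/- → run E
t=11: L0/L1/L2 = EGD/B/- → run E
t=12: L0/L1/L2 = EGD/B/- → run E
t=13: L0/L1/L2 = EGD/B/- → run E
t=14: L0/L1/L2 = GD/BE/- → run G
t=15: L0/L1/L2 = GD/BE/- → run G
t=16: L0/L1/L2 = GD/BE/- → run G
t=17: L0/L1/L2 = GD/BE/- → run G
t=18: L0/L1/L2 = D/BEG/- → run D
t=19: L0/L1/L2 = D/BEG/- → run D
t=20: L0/L1/L2 = D/BEG/- → run D
t=21: L0/L1/L2 = D/BEG/- → run D
t=22: L0/L1/L2 = -/BEGD/- → run B
t=23: L0/L1/L2 = -/BEGD/- → run B
t=24: L0/L1/L2 = -/BEGD/- → run B
t=25: L0/L1/L2 = -/BEGD/- → run B
t=26: L0/L1/L2 = -/EGD/- → run E
t=27: L0/L1/L2 = -/EGD/- → run E
t=28: L0/L1/L2 = -/GD/- → run G
t=29: L0/L1/L2 = -/GD/- → run G
t=30: L0/L1/L2 = -/GD/- → run G
t=31: L0/L1/L2 = -/GD/- → run G
t=32: L0/L1/L2 = -/D/- → run D
t=33: (idle)
t=34: (idle)
t=35: (idle)
t=36: (idle)
t=37: (idle)

running at tick 21 = D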